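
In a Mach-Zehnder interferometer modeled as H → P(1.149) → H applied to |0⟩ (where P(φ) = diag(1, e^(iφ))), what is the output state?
(0.7047 + 0.4562i)|0⟩ + (0.2953 - 0.4562i)|1⟩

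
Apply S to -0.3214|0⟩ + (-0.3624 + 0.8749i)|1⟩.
-0.3214|0⟩ + (-0.8749 - 0.3624i)|1⟩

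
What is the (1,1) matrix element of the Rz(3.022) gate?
(0.05976 + 0.9982i)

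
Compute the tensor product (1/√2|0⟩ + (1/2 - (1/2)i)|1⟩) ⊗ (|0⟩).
1/√2|00⟩ + (1/2 - (1/2)i)|10⟩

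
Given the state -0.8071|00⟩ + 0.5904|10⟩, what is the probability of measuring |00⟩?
0.6514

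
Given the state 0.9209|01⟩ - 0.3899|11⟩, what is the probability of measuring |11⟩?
0.152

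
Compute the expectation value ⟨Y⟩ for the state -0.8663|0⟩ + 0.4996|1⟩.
0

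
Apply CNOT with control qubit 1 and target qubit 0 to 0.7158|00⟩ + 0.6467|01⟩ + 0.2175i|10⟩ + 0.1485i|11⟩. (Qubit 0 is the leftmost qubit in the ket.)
0.7158|00⟩ + 0.1485i|01⟩ + 0.2175i|10⟩ + 0.6467|11⟩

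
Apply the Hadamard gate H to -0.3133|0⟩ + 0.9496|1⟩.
0.4499|0⟩ - 0.893|1⟩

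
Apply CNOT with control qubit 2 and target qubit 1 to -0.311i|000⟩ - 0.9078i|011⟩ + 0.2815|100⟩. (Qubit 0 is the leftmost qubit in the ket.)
-0.311i|000⟩ - 0.9078i|001⟩ + 0.2815|100⟩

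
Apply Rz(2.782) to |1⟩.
(0.1788 + 0.9839i)|1⟩

Rz(2.782) = [[e^(−iθ/2), 0], [0, e^(iθ/2)]] with e^(±iθ/2) = cos(θ/2) ± i·sin(θ/2); θ = 2.782, cos(θ/2) ≈ 0.178829, sin(θ/2) ≈ 0.98388.
With a = amp(|0⟩) = 0 and b = amp(|1⟩) = 1:
new amp(|0⟩) = (0.178829 - 0.98388i)·a = 0
new amp(|1⟩) = (0.178829 + 0.98388i)·b = (0.1788 + 0.9839i)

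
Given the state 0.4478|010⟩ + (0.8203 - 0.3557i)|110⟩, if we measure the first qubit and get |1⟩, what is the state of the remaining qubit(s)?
(0.9175 - 0.3978i)|10⟩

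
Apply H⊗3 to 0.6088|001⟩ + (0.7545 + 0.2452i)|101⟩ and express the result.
(0.482 + 0.08669i)|000⟩ + (-0.482 - 0.08669i)|001⟩ + (0.482 + 0.08669i)|010⟩ + (-0.482 - 0.08669i)|011⟩ + (-0.05151 - 0.08669i)|100⟩ + (0.05151 + 0.08669i)|101⟩ + (-0.05151 - 0.08669i)|110⟩ + (0.05151 + 0.08669i)|111⟩

H⊗3 gives amp(|y⟩) = (1/2√2) Σ_x (−1)^(x·y) amp(|x⟩), where x·y is the number of positions in which both x and y have a 1.
|000⟩: (0.6088 + (0.7545 + 0.2452i))/(2√2) = (0.482 + 0.08669i)
|001⟩: (-0.6088 - (0.7545 + 0.2452i))/(2√2) = (-0.482 - 0.08669i)
|010⟩: (0.6088 + (0.7545 + 0.2452i))/(2√2) = (0.482 + 0.08669i)
|011⟩: (-0.6088 - (0.7545 + 0.2452i))/(2√2) = (-0.482 - 0.08669i)
|100⟩: (0.6088 - (0.7545 + 0.2452i))/(2√2) = (-0.05151 - 0.08669i)
|101⟩: (-0.6088 + (0.7545 + 0.2452i))/(2√2) = (0.05151 + 0.08669i)
|110⟩: (0.6088 - (0.7545 + 0.2452i))/(2√2) = (-0.05151 - 0.08669i)
|111⟩: (-0.6088 + (0.7545 + 0.2452i))/(2√2) = (0.05151 + 0.08669i)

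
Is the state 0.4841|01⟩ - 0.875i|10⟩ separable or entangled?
Entangled

Writing the state as a|00⟩ + b|01⟩ + c|10⟩ + d|11⟩, it is a product state iff ad − bc = 0.
Here (a, b, c, d) = (0, 0.4841, -0.875i, 0): ad − bc = (0)(0) − (0.4841)(-0.875i) = 0.4236i ≠ 0, so the state is entangled.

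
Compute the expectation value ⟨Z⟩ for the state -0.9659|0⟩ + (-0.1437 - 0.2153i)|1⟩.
0.866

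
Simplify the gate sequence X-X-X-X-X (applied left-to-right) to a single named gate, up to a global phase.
X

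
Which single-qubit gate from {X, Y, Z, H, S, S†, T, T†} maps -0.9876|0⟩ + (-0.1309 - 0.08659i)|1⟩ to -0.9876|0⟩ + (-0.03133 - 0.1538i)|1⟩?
T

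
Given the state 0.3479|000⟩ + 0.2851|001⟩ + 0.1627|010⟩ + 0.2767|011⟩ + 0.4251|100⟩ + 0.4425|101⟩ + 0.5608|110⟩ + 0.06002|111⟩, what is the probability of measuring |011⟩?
0.07656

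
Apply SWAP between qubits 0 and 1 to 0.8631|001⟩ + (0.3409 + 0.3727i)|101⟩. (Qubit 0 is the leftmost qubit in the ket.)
0.8631|001⟩ + (0.3409 + 0.3727i)|011⟩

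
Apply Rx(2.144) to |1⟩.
-0.8782i|0⟩ + 0.4784|1⟩

Rx(2.144) = [[cos(θ/2), −i·sin(θ/2)], [−i·sin(θ/2), cos(θ/2)]]; θ = 2.144, cos(θ/2) ≈ 0.478369, sin(θ/2) ≈ 0.878159.
With a = amp(|0⟩) = 0 and b = amp(|1⟩) = 1:
new amp(|0⟩) = (0.478369)·a + (-0.878159i)·b = -0.8782i
new amp(|1⟩) = (-0.878159i)·a + (0.478369)·b = 0.4784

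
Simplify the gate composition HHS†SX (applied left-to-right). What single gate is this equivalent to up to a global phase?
X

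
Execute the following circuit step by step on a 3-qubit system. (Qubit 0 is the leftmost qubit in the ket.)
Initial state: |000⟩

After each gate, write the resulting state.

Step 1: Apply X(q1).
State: |010⟩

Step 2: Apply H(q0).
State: 1/√2|010⟩ + 1/√2|110⟩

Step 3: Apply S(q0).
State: 1/√2|010⟩ + (1/√2)i|110⟩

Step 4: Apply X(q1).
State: 1/√2|000⟩ + (1/√2)i|100⟩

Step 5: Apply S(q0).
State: 1/√2|000⟩ - 1/√2|100⟩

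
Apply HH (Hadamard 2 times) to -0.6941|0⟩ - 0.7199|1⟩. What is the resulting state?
-0.6941|0⟩ - 0.7199|1⟩

H² = I, so an even number of Hadamards cancels: H^2 = I and the state is unchanged.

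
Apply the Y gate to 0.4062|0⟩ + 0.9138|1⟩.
-0.9138i|0⟩ + 0.4062i|1⟩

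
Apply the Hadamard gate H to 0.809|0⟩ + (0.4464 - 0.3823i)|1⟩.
(0.8877 - 0.2703i)|0⟩ + (0.2564 + 0.2703i)|1⟩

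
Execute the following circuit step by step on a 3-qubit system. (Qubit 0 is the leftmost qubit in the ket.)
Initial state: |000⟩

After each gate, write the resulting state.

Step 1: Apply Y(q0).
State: i|100⟩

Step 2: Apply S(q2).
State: i|100⟩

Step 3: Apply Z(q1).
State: i|100⟩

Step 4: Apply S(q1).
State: i|100⟩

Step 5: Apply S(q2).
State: i|100⟩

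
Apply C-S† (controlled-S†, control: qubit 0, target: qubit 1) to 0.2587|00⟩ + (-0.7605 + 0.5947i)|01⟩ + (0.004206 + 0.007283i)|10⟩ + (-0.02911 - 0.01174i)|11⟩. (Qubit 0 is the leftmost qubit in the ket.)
0.2587|00⟩ + (-0.7605 + 0.5947i)|01⟩ + (0.004206 + 0.007283i)|10⟩ + (-0.01174 + 0.02911i)|11⟩

C-S† leaves the control-|0⟩ kets |00⟩, |01⟩ unchanged and applies S† to qubit 1 on the control-|1⟩ pair (|10⟩, |11⟩).
S† = [[1, 0], [0, -i]].
With a = amp(|10⟩) = (0.004206 + 0.007283i) and b = amp(|11⟩) = (-0.02911 - 0.01174i):
new amp(|10⟩) = (1)·a = (0.004206 + 0.007283i)
new amp(|11⟩) = (-i)·b = (-0.01174 + 0.02911i)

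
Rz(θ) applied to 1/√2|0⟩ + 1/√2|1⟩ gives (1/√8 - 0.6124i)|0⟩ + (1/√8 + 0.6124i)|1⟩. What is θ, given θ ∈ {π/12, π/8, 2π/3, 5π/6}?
2π/3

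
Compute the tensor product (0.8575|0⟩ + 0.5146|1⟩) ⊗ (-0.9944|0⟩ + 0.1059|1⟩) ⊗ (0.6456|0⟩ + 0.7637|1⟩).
-0.5505|000⟩ - 0.6512|001⟩ + 0.05863|010⟩ + 0.06935|011⟩ - 0.3304|100⟩ - 0.3908|101⟩ + 0.03518|110⟩ + 0.04162|111⟩

amp(|b₁b₂…⟩) = product of the factor amplitudes for bits b₁, b₂, …; only kets whose every factor amplitude is nonzero survive.
|000⟩: (0.8575)(-0.9944)(0.6456) = -0.5505
|001⟩: (0.8575)(-0.9944)(0.7637) = -0.6512
|010⟩: (0.8575)(0.1059)(0.6456) = 0.05863
|011⟩: (0.8575)(0.1059)(0.7637) = 0.06935
|100⟩: (0.5146)(-0.9944)(0.6456) = -0.3304
|101⟩: (0.5146)(-0.9944)(0.7637) = -0.3908
|110⟩: (0.5146)(0.1059)(0.6456) = 0.03518
|111⟩: (0.5146)(0.1059)(0.7637) = 0.04162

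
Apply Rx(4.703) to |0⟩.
-0.7038|0⟩ - 0.7104i|1⟩

Rx(4.703) = [[cos(θ/2), −i·sin(θ/2)], [−i·sin(θ/2), cos(θ/2)]]; θ = 4.703, cos(θ/2) ≈ -0.703779, sin(θ/2) ≈ 0.710418.
With a = amp(|0⟩) = 1 and b = amp(|1⟩) = 0:
new amp(|0⟩) = (-0.703779)·a + (-0.710418i)·b = -0.7038
new amp(|1⟩) = (-0.710418i)·a + (-0.703779)·b = -0.7104i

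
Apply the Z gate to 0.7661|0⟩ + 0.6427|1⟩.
0.7661|0⟩ - 0.6427|1⟩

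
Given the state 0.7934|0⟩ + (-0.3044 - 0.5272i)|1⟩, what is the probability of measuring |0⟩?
0.6295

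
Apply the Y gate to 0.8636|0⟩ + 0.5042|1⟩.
-0.5042i|0⟩ + 0.8636i|1⟩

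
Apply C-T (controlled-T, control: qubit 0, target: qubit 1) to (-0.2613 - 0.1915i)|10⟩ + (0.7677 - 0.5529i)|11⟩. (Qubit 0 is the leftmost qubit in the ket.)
(-0.2613 - 0.1915i)|10⟩ + (0.9338 + 0.1519i)|11⟩

C-T leaves the control-|0⟩ kets |00⟩, |01⟩ unchanged and applies T to qubit 1 on the control-|1⟩ pair (|10⟩, |11⟩).
T = [[1, 0], [0, (1/√2 + (1/√2)i)]].
With a = amp(|10⟩) = (-0.2613 - 0.1915i) and b = amp(|11⟩) = (0.7677 - 0.5529i):
new amp(|10⟩) = (1)·a = (-0.2613 - 0.1915i)
new amp(|11⟩) = (1/√2 + (1/√2)i)·b = (0.9338 + 0.1519i)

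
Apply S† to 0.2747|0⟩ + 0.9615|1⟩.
0.2747|0⟩ - 0.9615i|1⟩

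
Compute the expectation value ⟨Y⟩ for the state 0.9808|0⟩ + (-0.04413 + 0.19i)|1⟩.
0.3727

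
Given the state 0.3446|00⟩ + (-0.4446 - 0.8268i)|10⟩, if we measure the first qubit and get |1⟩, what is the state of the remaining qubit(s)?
(-0.4736 - 0.8807i)|0⟩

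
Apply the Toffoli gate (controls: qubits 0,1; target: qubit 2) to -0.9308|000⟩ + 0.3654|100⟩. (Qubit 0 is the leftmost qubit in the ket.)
-0.9308|000⟩ + 0.3654|100⟩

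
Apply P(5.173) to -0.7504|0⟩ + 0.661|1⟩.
-0.7504|0⟩ + (0.2938 - 0.5921i)|1⟩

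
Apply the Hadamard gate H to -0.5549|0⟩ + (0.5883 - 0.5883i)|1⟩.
(0.02362 - 0.416i)|0⟩ + (-0.8084 + 0.416i)|1⟩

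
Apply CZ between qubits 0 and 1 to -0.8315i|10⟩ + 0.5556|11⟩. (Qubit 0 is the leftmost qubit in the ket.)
-0.8315i|10⟩ - 0.5556|11⟩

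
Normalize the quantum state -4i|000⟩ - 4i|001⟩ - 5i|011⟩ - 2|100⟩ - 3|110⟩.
-0.4781i|000⟩ - 0.4781i|001⟩ - 0.5976i|011⟩ - 0.239|100⟩ - 0.3586|110⟩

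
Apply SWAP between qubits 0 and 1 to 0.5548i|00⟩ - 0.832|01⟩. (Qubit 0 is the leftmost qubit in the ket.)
0.5548i|00⟩ - 0.832|10⟩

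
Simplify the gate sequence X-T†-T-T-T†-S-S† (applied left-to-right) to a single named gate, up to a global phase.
X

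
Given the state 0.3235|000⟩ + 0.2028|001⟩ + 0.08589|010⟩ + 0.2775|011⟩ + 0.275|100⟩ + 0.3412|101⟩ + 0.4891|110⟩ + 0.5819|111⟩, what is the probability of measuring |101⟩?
0.1164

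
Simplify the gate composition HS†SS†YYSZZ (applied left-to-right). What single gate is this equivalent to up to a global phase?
H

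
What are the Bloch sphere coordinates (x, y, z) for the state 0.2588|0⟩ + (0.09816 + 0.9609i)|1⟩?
(0.05081, 0.4974, -0.866)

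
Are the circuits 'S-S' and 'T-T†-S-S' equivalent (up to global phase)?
Yes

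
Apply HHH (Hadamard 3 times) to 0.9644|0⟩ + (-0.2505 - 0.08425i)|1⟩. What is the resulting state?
(0.5048 - 0.05957i)|0⟩ + (0.8591 + 0.05957i)|1⟩

H² = I, so H^3 = H: a single Hadamard. With (a, b) = (0.9644, (-0.2505 - 0.08425i)), H gives ((a + b)/√2, (a − b)/√2) = ((0.5048 - 0.05957i), (0.8591 + 0.05957i)).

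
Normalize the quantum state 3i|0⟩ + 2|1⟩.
0.8321i|0⟩ + 0.5547|1⟩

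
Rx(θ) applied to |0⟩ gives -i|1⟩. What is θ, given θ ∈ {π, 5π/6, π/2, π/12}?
π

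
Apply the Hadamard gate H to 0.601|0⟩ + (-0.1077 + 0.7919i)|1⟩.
(0.3488 + 0.56i)|0⟩ + (0.5011 - 0.56i)|1⟩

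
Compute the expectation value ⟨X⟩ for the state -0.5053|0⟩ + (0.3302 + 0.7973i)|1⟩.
-0.3337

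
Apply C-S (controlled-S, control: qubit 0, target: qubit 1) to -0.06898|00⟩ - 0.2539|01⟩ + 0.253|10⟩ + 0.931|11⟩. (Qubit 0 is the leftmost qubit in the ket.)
-0.06898|00⟩ - 0.2539|01⟩ + 0.253|10⟩ + 0.931i|11⟩

C-S leaves the control-|0⟩ kets |00⟩, |01⟩ unchanged and applies S to qubit 1 on the control-|1⟩ pair (|10⟩, |11⟩).
S = [[1, 0], [0, i]].
With a = amp(|10⟩) = 0.253 and b = amp(|11⟩) = 0.931:
new amp(|10⟩) = (1)·a = 0.253
new amp(|11⟩) = (i)·b = 0.931i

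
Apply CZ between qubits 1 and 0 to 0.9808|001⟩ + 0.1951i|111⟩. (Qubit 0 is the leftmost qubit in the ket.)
0.9808|001⟩ - 0.1951i|111⟩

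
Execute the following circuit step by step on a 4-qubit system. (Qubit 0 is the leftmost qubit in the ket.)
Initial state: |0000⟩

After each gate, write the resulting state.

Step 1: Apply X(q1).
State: |0100⟩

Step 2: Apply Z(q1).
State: -|0100⟩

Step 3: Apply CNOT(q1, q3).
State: -|0101⟩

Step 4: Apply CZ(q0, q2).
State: -|0101⟩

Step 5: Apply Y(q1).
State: i|0001⟩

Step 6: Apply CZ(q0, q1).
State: i|0001⟩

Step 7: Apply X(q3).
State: i|0000⟩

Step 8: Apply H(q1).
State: (1/√2)i|0000⟩ + (1/√2)i|0100⟩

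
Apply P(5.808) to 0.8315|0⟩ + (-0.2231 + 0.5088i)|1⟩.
0.8315|0⟩ + (0.0344 + 0.5545i)|1⟩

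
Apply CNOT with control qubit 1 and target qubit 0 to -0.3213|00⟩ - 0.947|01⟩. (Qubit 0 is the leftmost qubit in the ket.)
-0.3213|00⟩ - 0.947|11⟩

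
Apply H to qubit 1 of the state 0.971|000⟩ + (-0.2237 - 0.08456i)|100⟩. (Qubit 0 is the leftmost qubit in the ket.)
0.6866|000⟩ + 0.6866|010⟩ + (-0.1582 - 0.05979i)|100⟩ + (-0.1582 - 0.05979i)|110⟩

H on qubit 1 mixes each pair of kets that differ only in qubit 1: amplitudes (a, b) of (|…0…⟩, |…1…⟩) become ((a + b)/√2, (a − b)/√2). Kets absent from the input have amplitude 0.
(|000⟩, |010⟩): (a, b) = (0.971, 0) → (0.6866, 0.6866)
(|100⟩, |110⟩): (a, b) = ((-0.2237 - 0.08456i), 0) → ((-0.1582 - 0.05979i), (-0.1582 - 0.05979i))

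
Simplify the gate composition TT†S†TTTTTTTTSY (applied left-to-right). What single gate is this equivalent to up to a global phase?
Y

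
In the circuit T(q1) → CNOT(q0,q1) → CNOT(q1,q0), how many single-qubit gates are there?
1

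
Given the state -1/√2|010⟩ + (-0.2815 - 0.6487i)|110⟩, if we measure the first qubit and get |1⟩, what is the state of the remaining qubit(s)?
(-0.3981 - 0.9174i)|10⟩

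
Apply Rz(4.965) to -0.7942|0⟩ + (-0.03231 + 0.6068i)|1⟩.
(0.6279 + 0.4864i)|0⟩ + (-0.3461 - 0.4995i)|1⟩

Rz(4.965) = [[e^(−iθ/2), 0], [0, e^(iθ/2)]] with e^(±iθ/2) = cos(θ/2) ± i·sin(θ/2); θ = 4.965, cos(θ/2) ≈ -0.790548, sin(θ/2) ≈ 0.6124.
With a = amp(|0⟩) = -0.7942 and b = amp(|1⟩) = (-0.03231 + 0.6068i):
new amp(|0⟩) = (-0.790548 - 0.6124i)·a = (0.6279 + 0.4864i)
new amp(|1⟩) = (-0.790548 + 0.6124i)·b = (-0.3461 - 0.4995i)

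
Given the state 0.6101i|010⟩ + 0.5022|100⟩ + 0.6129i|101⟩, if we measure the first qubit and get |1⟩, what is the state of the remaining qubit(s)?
0.6338|00⟩ + 0.7735i|01⟩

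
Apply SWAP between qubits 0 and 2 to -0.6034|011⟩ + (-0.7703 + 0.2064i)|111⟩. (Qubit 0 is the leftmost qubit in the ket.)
-0.6034|110⟩ + (-0.7703 + 0.2064i)|111⟩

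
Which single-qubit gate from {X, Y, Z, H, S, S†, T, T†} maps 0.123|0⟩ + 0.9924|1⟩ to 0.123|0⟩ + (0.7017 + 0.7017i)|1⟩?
T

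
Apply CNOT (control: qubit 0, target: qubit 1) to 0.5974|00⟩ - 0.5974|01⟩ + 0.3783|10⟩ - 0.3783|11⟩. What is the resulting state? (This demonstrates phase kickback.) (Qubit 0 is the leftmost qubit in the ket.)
0.5974|00⟩ - 0.5974|01⟩ - 0.3783|10⟩ + 0.3783|11⟩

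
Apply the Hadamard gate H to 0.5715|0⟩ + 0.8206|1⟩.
0.9844|0⟩ - 0.1761|1⟩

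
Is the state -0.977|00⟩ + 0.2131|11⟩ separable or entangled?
Entangled

Writing the state as a|00⟩ + b|01⟩ + c|10⟩ + d|11⟩, it is a product state iff ad − bc = 0.
Here (a, b, c, d) = (-0.977, 0, 0, 0.2131): ad − bc = (-0.977)(0.2131) − (0)(0) = -0.2082 ≠ 0, so the state is entangled.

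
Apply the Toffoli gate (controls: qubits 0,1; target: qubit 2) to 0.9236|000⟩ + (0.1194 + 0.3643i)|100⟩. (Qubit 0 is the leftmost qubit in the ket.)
0.9236|000⟩ + (0.1194 + 0.3643i)|100⟩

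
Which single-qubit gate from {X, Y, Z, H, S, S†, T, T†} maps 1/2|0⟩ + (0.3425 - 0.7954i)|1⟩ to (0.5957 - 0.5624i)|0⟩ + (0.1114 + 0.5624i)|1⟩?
H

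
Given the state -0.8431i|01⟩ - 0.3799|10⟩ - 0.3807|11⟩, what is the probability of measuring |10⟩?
0.1443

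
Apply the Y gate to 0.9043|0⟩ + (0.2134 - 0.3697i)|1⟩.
(-0.3697 - 0.2134i)|0⟩ + 0.9043i|1⟩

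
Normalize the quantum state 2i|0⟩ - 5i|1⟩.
0.3714i|0⟩ - 0.9285i|1⟩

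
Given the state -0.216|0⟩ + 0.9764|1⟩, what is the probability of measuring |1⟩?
0.9534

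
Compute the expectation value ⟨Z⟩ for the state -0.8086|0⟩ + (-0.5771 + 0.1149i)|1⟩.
0.3076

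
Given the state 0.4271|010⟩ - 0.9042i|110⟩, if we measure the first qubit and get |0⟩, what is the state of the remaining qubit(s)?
|10⟩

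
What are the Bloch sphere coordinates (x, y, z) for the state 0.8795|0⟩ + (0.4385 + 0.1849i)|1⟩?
(0.7713, 0.3252, 0.547)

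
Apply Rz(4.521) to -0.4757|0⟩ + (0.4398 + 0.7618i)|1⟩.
(0.3027 + 0.367i)|0⟩ + (-0.8675 - 0.1455i)|1⟩

Rz(4.521) = [[e^(−iθ/2), 0], [0, e^(iθ/2)]] with e^(±iθ/2) = cos(θ/2) ± i·sin(θ/2); θ = 4.521, cos(θ/2) ≈ -0.636309, sin(θ/2) ≈ 0.771435.
With a = amp(|0⟩) = -0.4757 and b = amp(|1⟩) = (0.4398 + 0.7618i):
new amp(|0⟩) = (-0.636309 - 0.771435i)·a = (0.3027 + 0.367i)
new amp(|1⟩) = (-0.636309 + 0.771435i)·b = (-0.8675 - 0.1455i)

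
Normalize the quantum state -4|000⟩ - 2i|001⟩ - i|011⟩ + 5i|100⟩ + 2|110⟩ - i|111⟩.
-0.5601|000⟩ - 0.2801i|001⟩ - 0.14i|011⟩ + 0.7001i|100⟩ + 0.2801|110⟩ - 0.14i|111⟩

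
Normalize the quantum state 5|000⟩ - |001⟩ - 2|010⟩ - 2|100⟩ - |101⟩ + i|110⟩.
0.8333|000⟩ - 0.1667|001⟩ - 0.3333|010⟩ - 0.3333|100⟩ - 0.1667|101⟩ + 0.1667i|110⟩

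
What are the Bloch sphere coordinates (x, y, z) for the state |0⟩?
(0, 0, 1)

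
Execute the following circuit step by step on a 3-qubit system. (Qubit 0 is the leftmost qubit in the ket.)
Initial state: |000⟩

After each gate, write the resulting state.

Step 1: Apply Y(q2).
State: i|001⟩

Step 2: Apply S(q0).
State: i|001⟩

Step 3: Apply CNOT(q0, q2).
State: i|001⟩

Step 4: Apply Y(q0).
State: -|101⟩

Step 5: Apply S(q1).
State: -|101⟩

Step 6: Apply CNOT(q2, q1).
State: -|111⟩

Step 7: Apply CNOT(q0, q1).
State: -|101⟩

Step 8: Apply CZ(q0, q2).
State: |101⟩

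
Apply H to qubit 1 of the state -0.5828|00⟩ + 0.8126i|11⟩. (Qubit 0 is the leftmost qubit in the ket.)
-0.4121|00⟩ - 0.4121|01⟩ + 0.5746i|10⟩ - 0.5746i|11⟩

H on qubit 1 mixes each pair of kets that differ only in qubit 1: amplitudes (a, b) of (|…0…⟩, |…1…⟩) become ((a + b)/√2, (a − b)/√2). Kets absent from the input have amplitude 0.
(|00⟩, |01⟩): (a, b) = (-0.5828, 0) → (-0.4121, -0.4121)
(|10⟩, |11⟩): (a, b) = (0, 0.8126i) → (0.5746i, -0.5746i)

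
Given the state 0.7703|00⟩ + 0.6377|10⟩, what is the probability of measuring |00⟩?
0.5934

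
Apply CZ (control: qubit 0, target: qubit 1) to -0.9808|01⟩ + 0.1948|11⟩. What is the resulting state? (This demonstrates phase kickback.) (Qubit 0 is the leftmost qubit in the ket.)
-0.9808|01⟩ - 0.1948|11⟩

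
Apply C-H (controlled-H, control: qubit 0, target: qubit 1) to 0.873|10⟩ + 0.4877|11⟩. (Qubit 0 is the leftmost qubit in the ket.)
0.9622|10⟩ + 0.2724|11⟩

C-H leaves the control-|0⟩ kets |00⟩, |01⟩ unchanged and applies H to qubit 1 on the control-|1⟩ pair (|10⟩, |11⟩).
H = [[1/√2, 1/√2], [1/√2, -1/√2]].
With a = amp(|10⟩) = 0.873 and b = amp(|11⟩) = 0.4877:
new amp(|10⟩) = (1/√2)·a + (1/√2)·b = 0.9622
new amp(|11⟩) = (1/√2)·a + (-1/√2)·b = 0.2724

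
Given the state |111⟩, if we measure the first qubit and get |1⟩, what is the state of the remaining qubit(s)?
|11⟩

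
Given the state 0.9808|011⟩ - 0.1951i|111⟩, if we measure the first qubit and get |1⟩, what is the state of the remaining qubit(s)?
-i|11⟩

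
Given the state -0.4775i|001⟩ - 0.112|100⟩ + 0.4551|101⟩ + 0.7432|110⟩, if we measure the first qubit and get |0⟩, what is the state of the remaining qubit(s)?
-i|01⟩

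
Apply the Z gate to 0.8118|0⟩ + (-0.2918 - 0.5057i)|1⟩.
0.8118|0⟩ + (0.2918 + 0.5057i)|1⟩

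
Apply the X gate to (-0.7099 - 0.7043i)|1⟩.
(-0.7099 - 0.7043i)|0⟩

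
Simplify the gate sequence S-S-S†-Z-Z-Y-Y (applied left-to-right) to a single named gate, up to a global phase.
S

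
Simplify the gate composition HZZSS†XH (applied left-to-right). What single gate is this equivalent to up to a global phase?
Z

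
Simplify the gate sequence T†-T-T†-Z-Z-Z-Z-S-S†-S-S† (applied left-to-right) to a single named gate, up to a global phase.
T†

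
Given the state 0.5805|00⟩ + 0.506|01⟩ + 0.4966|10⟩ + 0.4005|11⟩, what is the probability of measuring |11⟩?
0.1604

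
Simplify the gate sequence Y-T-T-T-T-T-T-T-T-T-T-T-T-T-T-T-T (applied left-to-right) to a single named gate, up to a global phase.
Y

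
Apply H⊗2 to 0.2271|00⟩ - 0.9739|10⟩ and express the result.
-0.3734|00⟩ - 0.3734|01⟩ + 0.6005|10⟩ + 0.6005|11⟩

H⊗2 gives amp(|y⟩) = (1/2) Σ_x (−1)^(x·y) amp(|x⟩), where x·y is the number of positions in which both x and y have a 1.
|00⟩: (0.2271 - 0.9739)/2 = -0.3734
|01⟩: (0.2271 - 0.9739)/2 = -0.3734
|10⟩: (0.2271 + 0.9739)/2 = 0.6005
|11⟩: (0.2271 + 0.9739)/2 = 0.6005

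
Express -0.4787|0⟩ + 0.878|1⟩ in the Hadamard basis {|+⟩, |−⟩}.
0.2823|+⟩ - 0.9593|−⟩

With |ψ⟩ = α|0⟩ + β|1⟩, the Hadamard-basis coefficients are ⟨+|ψ⟩ = (α + β)/√2 and ⟨−|ψ⟩ = (α − β)/√2.
Here α = -0.4787, β = 0.878: (α + β)/√2 = 0.2823, (α − β)/√2 = -0.9593.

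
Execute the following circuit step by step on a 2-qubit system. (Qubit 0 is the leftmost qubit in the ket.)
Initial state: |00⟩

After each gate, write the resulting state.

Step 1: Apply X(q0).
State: |10⟩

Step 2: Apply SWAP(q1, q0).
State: |01⟩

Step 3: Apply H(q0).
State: 1/√2|01⟩ + 1/√2|11⟩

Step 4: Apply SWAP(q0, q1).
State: 1/√2|10⟩ + 1/√2|11⟩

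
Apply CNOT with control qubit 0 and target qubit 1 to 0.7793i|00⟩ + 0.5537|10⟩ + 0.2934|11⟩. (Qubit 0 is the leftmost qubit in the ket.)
0.7793i|00⟩ + 0.2934|10⟩ + 0.5537|11⟩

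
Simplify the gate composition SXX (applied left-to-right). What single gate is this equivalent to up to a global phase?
S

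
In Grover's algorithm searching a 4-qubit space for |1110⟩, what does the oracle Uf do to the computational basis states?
Uf|x⟩ = -|x⟩ if x = 1110, else |x⟩ (phase flip on target)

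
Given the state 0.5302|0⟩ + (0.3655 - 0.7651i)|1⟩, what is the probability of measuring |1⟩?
0.719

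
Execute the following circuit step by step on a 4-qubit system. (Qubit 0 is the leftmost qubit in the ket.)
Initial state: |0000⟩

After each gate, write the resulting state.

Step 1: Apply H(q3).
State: 1/√2|0000⟩ + 1/√2|0001⟩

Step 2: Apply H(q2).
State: 1/2|0000⟩ + 1/2|0001⟩ + 1/2|0010⟩ + 1/2|0011⟩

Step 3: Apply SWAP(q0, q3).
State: 1/2|0000⟩ + 1/2|0010⟩ + 1/2|1000⟩ + 1/2|1010⟩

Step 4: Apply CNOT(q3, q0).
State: 1/2|0000⟩ + 1/2|0010⟩ + 1/2|1000⟩ + 1/2|1010⟩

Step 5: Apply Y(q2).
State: -(1/2)i|0000⟩ + (1/2)i|0010⟩ - (1/2)i|1000⟩ + (1/2)i|1010⟩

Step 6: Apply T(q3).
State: -(1/2)i|0000⟩ + (1/2)i|0010⟩ - (1/2)i|1000⟩ + (1/2)i|1010⟩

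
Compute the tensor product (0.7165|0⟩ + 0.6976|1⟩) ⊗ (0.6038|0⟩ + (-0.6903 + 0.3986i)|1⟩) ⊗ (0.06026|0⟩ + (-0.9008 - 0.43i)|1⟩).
0.02607|000⟩ + (-0.3897 - 0.186i)|001⟩ + (-0.0298 + 0.01721i)|010⟩ + (0.5683 - 0.04459i)|011⟩ + 0.02538|100⟩ + (-0.3794 - 0.1811i)|101⟩ + (-0.02902 + 0.01676i)|110⟩ + (0.5534 - 0.04341i)|111⟩

amp(|b₁b₂…⟩) = product of the factor amplitudes for bits b₁, b₂, …; only kets whose every factor amplitude is nonzero survive.
|000⟩: (0.7165)(0.6038)(0.06026) = 0.02607
|001⟩: (0.7165)(0.6038)(-0.9008 - 0.43i) = (-0.3897 - 0.186i)
|010⟩: (0.7165)(-0.6903 + 0.3986i)(0.06026) = (-0.0298 + 0.01721i)
|011⟩: (0.7165)(-0.6903 + 0.3986i)(-0.9008 - 0.43i) = (0.5683 - 0.04459i)
|100⟩: (0.6976)(0.6038)(0.06026) = 0.02538
|101⟩: (0.6976)(0.6038)(-0.9008 - 0.43i) = (-0.3794 - 0.1811i)
|110⟩: (0.6976)(-0.6903 + 0.3986i)(0.06026) = (-0.02902 + 0.01676i)
|111⟩: (0.6976)(-0.6903 + 0.3986i)(-0.9008 - 0.43i) = (0.5534 - 0.04341i)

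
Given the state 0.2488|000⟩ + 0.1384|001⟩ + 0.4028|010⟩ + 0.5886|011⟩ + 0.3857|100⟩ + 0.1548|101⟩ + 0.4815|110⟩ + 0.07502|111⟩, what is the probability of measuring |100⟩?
0.1488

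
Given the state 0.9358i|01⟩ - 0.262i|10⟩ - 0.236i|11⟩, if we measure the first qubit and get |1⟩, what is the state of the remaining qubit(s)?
-0.743i|0⟩ - 0.6693i|1⟩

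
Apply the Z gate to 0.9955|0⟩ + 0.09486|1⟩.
0.9955|0⟩ - 0.09486|1⟩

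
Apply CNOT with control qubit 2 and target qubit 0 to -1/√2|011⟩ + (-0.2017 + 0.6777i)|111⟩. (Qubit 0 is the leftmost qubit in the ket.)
(-0.2017 + 0.6777i)|011⟩ - 1/√2|111⟩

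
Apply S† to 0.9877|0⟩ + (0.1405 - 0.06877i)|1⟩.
0.9877|0⟩ + (-0.06877 - 0.1405i)|1⟩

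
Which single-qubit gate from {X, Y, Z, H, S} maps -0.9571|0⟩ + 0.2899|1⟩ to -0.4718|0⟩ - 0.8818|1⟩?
H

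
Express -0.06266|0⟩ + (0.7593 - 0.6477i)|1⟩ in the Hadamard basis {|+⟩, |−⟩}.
(0.4926 - 0.458i)|+⟩ + (-0.5812 + 0.458i)|−⟩

With |ψ⟩ = α|0⟩ + β|1⟩, the Hadamard-basis coefficients are ⟨+|ψ⟩ = (α + β)/√2 and ⟨−|ψ⟩ = (α − β)/√2.
Here α = -0.06266, β = (0.7593 - 0.6477i): (α + β)/√2 = (0.4926 - 0.458i), (α − β)/√2 = (-0.5812 + 0.458i).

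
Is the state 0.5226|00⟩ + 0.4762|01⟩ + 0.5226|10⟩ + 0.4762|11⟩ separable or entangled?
Separable

Writing the state as a|00⟩ + b|01⟩ + c|10⟩ + d|11⟩, it is a product state iff ad − bc = 0.
Here (a, b, c, d) = (0.5226, 0.4762, 0.5226, 0.4762): ad − bc = (0.5226)(0.4762) − (0.4762)(0.5226) = 0, so the state is separable.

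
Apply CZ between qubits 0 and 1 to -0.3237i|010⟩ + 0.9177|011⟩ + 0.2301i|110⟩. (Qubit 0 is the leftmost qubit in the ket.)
-0.3237i|010⟩ + 0.9177|011⟩ - 0.2301i|110⟩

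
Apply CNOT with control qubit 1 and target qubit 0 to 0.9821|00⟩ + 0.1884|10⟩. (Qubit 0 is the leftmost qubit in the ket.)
0.9821|00⟩ + 0.1884|10⟩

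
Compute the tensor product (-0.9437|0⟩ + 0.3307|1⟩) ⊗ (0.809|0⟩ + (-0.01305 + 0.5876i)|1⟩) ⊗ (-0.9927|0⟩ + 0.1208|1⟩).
0.7579|000⟩ - 0.09223|001⟩ + (-0.01223 + 0.5505i)|010⟩ + (0.001488 - 0.06699i)|011⟩ - 0.2656|100⟩ + 0.03232|101⟩ + (0.004284 - 0.1929i)|110⟩ + (-0.0005213 + 0.02347i)|111⟩

amp(|b₁b₂…⟩) = product of the factor amplitudes for bits b₁, b₂, …; only kets whose every factor amplitude is nonzero survive.
|000⟩: (-0.9437)(0.809)(-0.9927) = 0.7579
|001⟩: (-0.9437)(0.809)(0.1208) = -0.09223
|010⟩: (-0.9437)(-0.01305 + 0.5876i)(-0.9927) = (-0.01223 + 0.5505i)
|011⟩: (-0.9437)(-0.01305 + 0.5876i)(0.1208) = (0.001488 - 0.06699i)
|100⟩: (0.3307)(0.809)(-0.9927) = -0.2656
|101⟩: (0.3307)(0.809)(0.1208) = 0.03232
|110⟩: (0.3307)(-0.01305 + 0.5876i)(-0.9927) = (0.004284 - 0.1929i)
|111⟩: (0.3307)(-0.01305 + 0.5876i)(0.1208) = (-0.0005213 + 0.02347i)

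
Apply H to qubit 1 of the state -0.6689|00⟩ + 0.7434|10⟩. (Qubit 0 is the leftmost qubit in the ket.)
-0.473|00⟩ - 0.473|01⟩ + 0.5257|10⟩ + 0.5257|11⟩

H on qubit 1 mixes each pair of kets that differ only in qubit 1: amplitudes (a, b) of (|…0…⟩, |…1…⟩) become ((a + b)/√2, (a − b)/√2). Kets absent from the input have amplitude 0.
(|00⟩, |01⟩): (a, b) = (-0.6689, 0) → (-0.473, -0.473)
(|10⟩, |11⟩): (a, b) = (0.7434, 0) → (0.5257, 0.5257)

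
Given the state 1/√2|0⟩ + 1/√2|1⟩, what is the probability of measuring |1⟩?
1/2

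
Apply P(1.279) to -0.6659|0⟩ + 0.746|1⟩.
-0.6659|0⟩ + (0.2146 + 0.7145i)|1⟩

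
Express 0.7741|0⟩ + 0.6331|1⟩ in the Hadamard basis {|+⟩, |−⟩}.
0.995|+⟩ + 0.0997|−⟩

With |ψ⟩ = α|0⟩ + β|1⟩, the Hadamard-basis coefficients are ⟨+|ψ⟩ = (α + β)/√2 and ⟨−|ψ⟩ = (α − β)/√2.
Here α = 0.7741, β = 0.6331: (α + β)/√2 = 0.995, (α − β)/√2 = 0.0997.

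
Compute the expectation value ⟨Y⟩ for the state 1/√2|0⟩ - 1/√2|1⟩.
0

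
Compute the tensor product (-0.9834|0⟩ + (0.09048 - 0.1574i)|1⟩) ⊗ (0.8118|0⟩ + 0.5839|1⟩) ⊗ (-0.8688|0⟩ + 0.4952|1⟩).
0.6936|000⟩ - 0.3953|001⟩ + 0.4989|010⟩ - 0.2843|011⟩ + (-0.06381 + 0.111i)|100⟩ + (0.03637 - 0.06328i)|101⟩ + (-0.0459 + 0.07985i)|110⟩ + (0.02616 - 0.04551i)|111⟩

amp(|b₁b₂…⟩) = product of the factor amplitudes for bits b₁, b₂, …; only kets whose every factor amplitude is nonzero survive.
|000⟩: (-0.9834)(0.8118)(-0.8688) = 0.6936
|001⟩: (-0.9834)(0.8118)(0.4952) = -0.3953
|010⟩: (-0.9834)(0.5839)(-0.8688) = 0.4989
|011⟩: (-0.9834)(0.5839)(0.4952) = -0.2843
|100⟩: (0.09048 - 0.1574i)(0.8118)(-0.8688) = (-0.06381 + 0.111i)
|101⟩: (0.09048 - 0.1574i)(0.8118)(0.4952) = (0.03637 - 0.06328i)
|110⟩: (0.09048 - 0.1574i)(0.5839)(-0.8688) = (-0.0459 + 0.07985i)
|111⟩: (0.09048 - 0.1574i)(0.5839)(0.4952) = (0.02616 - 0.04551i)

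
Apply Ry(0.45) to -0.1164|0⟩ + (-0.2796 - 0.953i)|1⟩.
(-0.05109 + 0.2126i)|0⟩ + (-0.2985 - 0.929i)|1⟩

Ry(0.45) = [[cos(θ/2), −sin(θ/2)], [sin(θ/2), cos(θ/2)]]; θ = 0.45, cos(θ/2) ≈ 0.974794, sin(θ/2) ≈ 0.223106.
With a = amp(|0⟩) = -0.1164 and b = amp(|1⟩) = (-0.2796 - 0.953i):
new amp(|0⟩) = (0.974794)·a + (-0.223106)·b = (-0.05109 + 0.2126i)
new amp(|1⟩) = (0.223106)·a + (0.974794)·b = (-0.2985 - 0.929i)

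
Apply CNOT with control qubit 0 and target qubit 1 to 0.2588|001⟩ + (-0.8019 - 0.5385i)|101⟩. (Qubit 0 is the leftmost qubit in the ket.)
0.2588|001⟩ + (-0.8019 - 0.5385i)|111⟩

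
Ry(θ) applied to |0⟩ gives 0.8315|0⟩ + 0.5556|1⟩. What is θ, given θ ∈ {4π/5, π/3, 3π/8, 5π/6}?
3π/8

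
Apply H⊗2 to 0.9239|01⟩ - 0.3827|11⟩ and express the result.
0.2706|00⟩ - 0.2706|01⟩ + 0.6533|10⟩ - 0.6533|11⟩

H⊗2 gives amp(|y⟩) = (1/2) Σ_x (−1)^(x·y) amp(|x⟩), where x·y is the number of positions in which both x and y have a 1.
|00⟩: (0.9239 - 0.3827)/2 = 0.2706
|01⟩: (-0.9239 + 0.3827)/2 = -0.2706
|10⟩: (0.9239 + 0.3827)/2 = 0.6533
|11⟩: (-0.9239 - 0.3827)/2 = -0.6533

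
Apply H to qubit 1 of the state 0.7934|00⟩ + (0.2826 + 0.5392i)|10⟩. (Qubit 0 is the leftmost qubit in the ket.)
0.561|00⟩ + 0.561|01⟩ + (0.1998 + 0.3813i)|10⟩ + (0.1998 + 0.3813i)|11⟩

H on qubit 1 mixes each pair of kets that differ only in qubit 1: amplitudes (a, b) of (|…0…⟩, |…1…⟩) become ((a + b)/√2, (a − b)/√2). Kets absent from the input have amplitude 0.
(|00⟩, |01⟩): (a, b) = (0.7934, 0) → (0.561, 0.561)
(|10⟩, |11⟩): (a, b) = ((0.2826 + 0.5392i), 0) → ((0.1998 + 0.3813i), (0.1998 + 0.3813i))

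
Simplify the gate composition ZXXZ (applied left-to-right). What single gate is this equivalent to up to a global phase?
I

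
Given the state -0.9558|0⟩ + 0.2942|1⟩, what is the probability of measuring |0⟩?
0.9136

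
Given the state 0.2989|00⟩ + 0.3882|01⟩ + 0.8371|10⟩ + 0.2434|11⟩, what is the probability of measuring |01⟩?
0.1507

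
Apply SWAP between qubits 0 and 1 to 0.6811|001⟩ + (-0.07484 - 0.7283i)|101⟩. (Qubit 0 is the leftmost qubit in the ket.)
0.6811|001⟩ + (-0.07484 - 0.7283i)|011⟩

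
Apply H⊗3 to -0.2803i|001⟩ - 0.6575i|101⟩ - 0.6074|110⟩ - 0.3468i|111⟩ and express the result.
(-0.2147 - 0.4542i)|000⟩ + (-0.2147 + 0.4542i)|001⟩ + (0.2147 - 0.209i)|010⟩ + (0.2147 + 0.209i)|011⟩ + (0.2147 + 0.256i)|100⟩ + (0.2147 - 0.256i)|101⟩ + (-0.2147 + 0.01075i)|110⟩ + (-0.2147 - 0.01075i)|111⟩

H⊗3 gives amp(|y⟩) = (1/2√2) Σ_x (−1)^(x·y) amp(|x⟩), where x·y is the number of positions in which both x and y have a 1.
|000⟩: (-0.2803i - 0.6575i - 0.6074 - 0.3468i)/(2√2) = (-0.2147 - 0.4542i)
|001⟩: (0.2803i + 0.6575i - 0.6074 + 0.3468i)/(2√2) = (-0.2147 + 0.4542i)
|010⟩: (-0.2803i - 0.6575i + 0.6074 + 0.3468i)/(2√2) = (0.2147 - 0.209i)
|011⟩: (0.2803i + 0.6575i + 0.6074 - 0.3468i)/(2√2) = (0.2147 + 0.209i)
|100⟩: (-0.2803i + 0.6575i + 0.6074 + 0.3468i)/(2√2) = (0.2147 + 0.256i)
|101⟩: (0.2803i - 0.6575i + 0.6074 - 0.3468i)/(2√2) = (0.2147 - 0.256i)
|110⟩: (-0.2803i + 0.6575i - 0.6074 - 0.3468i)/(2√2) = (-0.2147 + 0.01075i)
|111⟩: (0.2803i - 0.6575i - 0.6074 + 0.3468i)/(2√2) = (-0.2147 - 0.01075i)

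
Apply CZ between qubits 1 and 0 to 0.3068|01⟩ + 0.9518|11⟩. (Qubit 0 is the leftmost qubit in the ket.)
0.3068|01⟩ - 0.9518|11⟩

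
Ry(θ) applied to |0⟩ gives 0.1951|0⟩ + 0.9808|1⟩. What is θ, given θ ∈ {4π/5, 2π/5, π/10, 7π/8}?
7π/8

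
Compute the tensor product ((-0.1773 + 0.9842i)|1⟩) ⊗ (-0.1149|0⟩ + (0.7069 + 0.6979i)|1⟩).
(0.02037 - 0.1131i)|10⟩ + (-0.8122 + 0.572i)|11⟩

amp(|b₁b₂…⟩) = product of the factor amplitudes for bits b₁, b₂, …; only kets whose every factor amplitude is nonzero survive.
|10⟩: (-0.1773 + 0.9842i)(-0.1149) = (0.02037 - 0.1131i)
|11⟩: (-0.1773 + 0.9842i)(0.7069 + 0.6979i) = (-0.8122 + 0.572i)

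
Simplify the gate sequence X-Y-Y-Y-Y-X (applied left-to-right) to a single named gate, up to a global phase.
I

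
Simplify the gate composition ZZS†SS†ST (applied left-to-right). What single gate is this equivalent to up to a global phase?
T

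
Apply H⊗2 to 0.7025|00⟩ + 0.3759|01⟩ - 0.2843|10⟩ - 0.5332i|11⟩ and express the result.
(0.3971 - 0.2666i)|00⟩ + (0.02115 + 0.2666i)|01⟩ + (0.6814 + 0.2666i)|10⟩ + (0.3055 - 0.2666i)|11⟩

H⊗2 gives amp(|y⟩) = (1/2) Σ_x (−1)^(x·y) amp(|x⟩), where x·y is the number of positions in which both x and y have a 1.
|00⟩: (0.7025 + 0.3759 - 0.2843 - 0.5332i)/2 = (0.3971 - 0.2666i)
|01⟩: (0.7025 - 0.3759 - 0.2843 + 0.5332i)/2 = (0.02115 + 0.2666i)
|10⟩: (0.7025 + 0.3759 + 0.2843 + 0.5332i)/2 = (0.6814 + 0.2666i)
|11⟩: (0.7025 - 0.3759 + 0.2843 - 0.5332i)/2 = (0.3055 - 0.2666i)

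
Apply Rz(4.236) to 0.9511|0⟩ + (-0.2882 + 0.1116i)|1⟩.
(-0.4949 - 0.8122i)|0⟩ + (0.05465 - 0.3042i)|1⟩

Rz(4.236) = [[e^(−iθ/2), 0], [0, e^(iθ/2)]] with e^(±iθ/2) = cos(θ/2) ± i·sin(θ/2); θ = 4.236, cos(θ/2) ≈ -0.520301, sin(θ/2) ≈ 0.853983.
With a = amp(|0⟩) = 0.9511 and b = amp(|1⟩) = (-0.2882 + 0.1116i):
new amp(|0⟩) = (-0.520301 - 0.853983i)·a = (-0.4949 - 0.8122i)
new amp(|1⟩) = (-0.520301 + 0.853983i)·b = (0.05465 - 0.3042i)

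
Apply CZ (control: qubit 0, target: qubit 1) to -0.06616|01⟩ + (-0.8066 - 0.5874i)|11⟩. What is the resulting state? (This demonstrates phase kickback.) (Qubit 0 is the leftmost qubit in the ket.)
-0.06616|01⟩ + (0.8066 + 0.5874i)|11⟩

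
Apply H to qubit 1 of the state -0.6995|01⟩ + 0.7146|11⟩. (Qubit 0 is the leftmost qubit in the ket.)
-0.4946|00⟩ + 0.4946|01⟩ + 0.5053|10⟩ - 0.5053|11⟩

H on qubit 1 mixes each pair of kets that differ only in qubit 1: amplitudes (a, b) of (|…0…⟩, |…1…⟩) become ((a + b)/√2, (a − b)/√2). Kets absent from the input have amplitude 0.
(|00⟩, |01⟩): (a, b) = (0, -0.6995) → (-0.4946, 0.4946)
(|10⟩, |11⟩): (a, b) = (0, 0.7146) → (0.5053, -0.5053)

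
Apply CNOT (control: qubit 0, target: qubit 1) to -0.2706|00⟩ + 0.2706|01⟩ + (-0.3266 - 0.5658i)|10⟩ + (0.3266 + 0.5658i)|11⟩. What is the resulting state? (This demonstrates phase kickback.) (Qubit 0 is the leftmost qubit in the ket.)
-0.2706|00⟩ + 0.2706|01⟩ + (0.3266 + 0.5658i)|10⟩ + (-0.3266 - 0.5658i)|11⟩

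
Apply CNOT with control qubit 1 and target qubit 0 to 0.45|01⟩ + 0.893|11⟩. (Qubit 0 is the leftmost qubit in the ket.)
0.893|01⟩ + 0.45|11⟩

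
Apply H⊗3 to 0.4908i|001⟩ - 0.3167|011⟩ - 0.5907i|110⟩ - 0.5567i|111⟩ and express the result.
(-0.112 - 0.2321i)|000⟩ + (0.112 - 0.1855i)|001⟩ + (0.112 + 0.5792i)|010⟩ + (-0.112 - 0.1615i)|011⟩ + (-0.112 + 0.5792i)|100⟩ + (0.112 - 0.1615i)|101⟩ + (0.112 - 0.2321i)|110⟩ + (-0.112 - 0.1855i)|111⟩

H⊗3 gives amp(|y⟩) = (1/2√2) Σ_x (−1)^(x·y) amp(|x⟩), where x·y is the number of positions in which both x and y have a 1.
|000⟩: (0.4908i - 0.3167 - 0.5907i - 0.5567i)/(2√2) = (-0.112 - 0.2321i)
|001⟩: (-0.4908i + 0.3167 - 0.5907i + 0.5567i)/(2√2) = (0.112 - 0.1855i)
|010⟩: (0.4908i + 0.3167 + 0.5907i + 0.5567i)/(2√2) = (0.112 + 0.5792i)
|011⟩: (-0.4908i - 0.3167 + 0.5907i - 0.5567i)/(2√2) = (-0.112 - 0.1615i)
|100⟩: (0.4908i - 0.3167 + 0.5907i + 0.5567i)/(2√2) = (-0.112 + 0.5792i)
|101⟩: (-0.4908i + 0.3167 + 0.5907i - 0.5567i)/(2√2) = (0.112 - 0.1615i)
|110⟩: (0.4908i + 0.3167 - 0.5907i - 0.5567i)/(2√2) = (0.112 - 0.2321i)
|111⟩: (-0.4908i - 0.3167 - 0.5907i + 0.5567i)/(2√2) = (-0.112 - 0.1855i)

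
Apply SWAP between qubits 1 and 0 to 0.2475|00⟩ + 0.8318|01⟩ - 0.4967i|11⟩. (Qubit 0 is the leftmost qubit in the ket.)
0.2475|00⟩ + 0.8318|10⟩ - 0.4967i|11⟩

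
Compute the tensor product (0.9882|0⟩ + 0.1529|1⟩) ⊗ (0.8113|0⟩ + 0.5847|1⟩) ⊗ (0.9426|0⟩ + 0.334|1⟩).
0.7557|000⟩ + 0.2678|001⟩ + 0.5446|010⟩ + 0.193|011⟩ + 0.1169|100⟩ + 0.04143|101⟩ + 0.08427|110⟩ + 0.02986|111⟩

amp(|b₁b₂…⟩) = product of the factor amplitudes for bits b₁, b₂, …; only kets whose every factor amplitude is nonzero survive.
|000⟩: (0.9882)(0.8113)(0.9426) = 0.7557
|001⟩: (0.9882)(0.8113)(0.334) = 0.2678
|010⟩: (0.9882)(0.5847)(0.9426) = 0.5446
|011⟩: (0.9882)(0.5847)(0.334) = 0.193
|100⟩: (0.1529)(0.8113)(0.9426) = 0.1169
|101⟩: (0.1529)(0.8113)(0.334) = 0.04143
|110⟩: (0.1529)(0.5847)(0.9426) = 0.08427
|111⟩: (0.1529)(0.5847)(0.334) = 0.02986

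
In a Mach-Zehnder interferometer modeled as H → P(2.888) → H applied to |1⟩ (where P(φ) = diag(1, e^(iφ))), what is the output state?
(0.984 - 0.1254i)|0⟩ + (0.01599 + 0.1254i)|1⟩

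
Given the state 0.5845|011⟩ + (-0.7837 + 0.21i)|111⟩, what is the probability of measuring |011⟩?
0.3416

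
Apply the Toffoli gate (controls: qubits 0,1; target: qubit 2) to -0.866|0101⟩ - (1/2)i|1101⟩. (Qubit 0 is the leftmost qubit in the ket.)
-0.866|0101⟩ - (1/2)i|1111⟩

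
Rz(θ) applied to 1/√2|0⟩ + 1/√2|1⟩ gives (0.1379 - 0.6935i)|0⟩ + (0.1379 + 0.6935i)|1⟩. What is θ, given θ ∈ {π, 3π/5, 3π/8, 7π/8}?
7π/8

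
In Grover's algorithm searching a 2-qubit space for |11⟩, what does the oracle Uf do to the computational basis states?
Uf|x⟩ = -|x⟩ if x = 11, else |x⟩ (phase flip on target)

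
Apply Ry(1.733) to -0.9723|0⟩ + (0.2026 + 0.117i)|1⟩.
(-0.784 - 0.08916i)|0⟩ + (-0.6098 + 0.07576i)|1⟩

Ry(1.733) = [[cos(θ/2), −sin(θ/2)], [sin(θ/2), cos(θ/2)]]; θ = 1.733, cos(θ/2) ≈ 0.647498, sin(θ/2) ≈ 0.762067.
With a = amp(|0⟩) = -0.9723 and b = amp(|1⟩) = (0.2026 + 0.117i):
new amp(|0⟩) = (0.647498)·a + (-0.762067)·b = (-0.784 - 0.08916i)
new amp(|1⟩) = (0.762067)·a + (0.647498)·b = (-0.6098 + 0.07576i)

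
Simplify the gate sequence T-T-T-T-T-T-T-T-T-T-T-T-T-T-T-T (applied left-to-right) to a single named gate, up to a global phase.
I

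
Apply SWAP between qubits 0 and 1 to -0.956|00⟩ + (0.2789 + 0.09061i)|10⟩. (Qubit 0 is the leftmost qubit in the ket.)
-0.956|00⟩ + (0.2789 + 0.09061i)|01⟩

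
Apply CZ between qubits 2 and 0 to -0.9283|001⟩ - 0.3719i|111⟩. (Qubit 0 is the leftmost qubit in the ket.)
-0.9283|001⟩ + 0.3719i|111⟩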